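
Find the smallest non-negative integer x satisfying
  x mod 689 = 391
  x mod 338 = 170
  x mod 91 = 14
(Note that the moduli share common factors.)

42420

gcd(689, 338) = 13 and 13 | (170 − 391), so the pair is consistent; merging gives x ≡ 6592 (mod 17914), where 17914 = lcm(689, 338).
gcd(17914, 91) = 13 and 13 | (14 − 6592), so the pair is consistent; merging gives x ≡ 42420 (mod 125398), where 125398 = lcm(17914, 91).
The solution is unique modulo lcm(689, 338, 91) = 125398.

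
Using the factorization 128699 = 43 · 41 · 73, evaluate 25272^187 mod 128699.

Mod 43: 25272 ≡ 31; by Fermat, exponent reduces to 187 mod 42 = 19; 31^19 ≡ 23 (mod 43).
Mod 41: 25272 ≡ 16; by Fermat, exponent reduces to 187 mod 40 = 27; 16^27 ≡ 10 (mod 41).
Mod 73: 25272 ≡ 14; by Fermat, exponent reduces to 187 mod 72 = 43; 14^43 ≡ 29 (mod 73).
Combine by CRT: x ≡ 23 (mod 43), x ≡ 10 (mod 41), x ≡ 29 (mod 73) ⇒ x ≡ 92301 (mod 128699).

92301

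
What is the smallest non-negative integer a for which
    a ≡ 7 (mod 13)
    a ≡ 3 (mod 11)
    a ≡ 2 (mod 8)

410

The moduli are pairwise coprime; N = 13·11·8 = 1144.
N/13 = 88; 88 ≡ 10 (mod 13); 10·4 ≡ 1, so inverse 4.
N/11 = 104; 104 ≡ 5 (mod 11); 5·9 ≡ 1, so inverse 9.
N/8 = 143; 143 ≡ 7 (mod 8); 7·7 ≡ 1, so inverse 7.
a ≡ 7·88·4 + 3·104·9 + 2·143·7 = 7274.
7274 mod 1144 = 410.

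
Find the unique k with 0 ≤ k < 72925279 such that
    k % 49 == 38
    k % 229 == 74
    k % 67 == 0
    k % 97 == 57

Combine the congruences pairwise.
From k ≡ 38 (mod 49) write k = 38 + 49t. Substituting into k ≡ 74 (mod 229) gives 49t ≡ 36 (mod 229), and since 49⁻¹ ≡ 215 (mod 229), t ≡ 183. Hence k ≡ 38 + 49·183 = 9005 (mod 11221).
From k ≡ 9005 (mod 11221) write k = 9005 + 11221t. Substituting into k ≡ 0 (mod 67) gives 11221t ≡ 40 (mod 67), and since 32⁻¹ ≡ 44 (mod 67), t ≡ 18. Hence k ≡ 9005 + 11221·18 = 210983 (mod 751807).
From k ≡ 210983 (mod 751807) write k = 210983 + 751807t. Substituting into k ≡ 57 (mod 97) gives 751807t ≡ 49 (mod 97), and since 57⁻¹ ≡ 80 (mod 97), t ≡ 40. Hence k ≡ 210983 + 751807·40 = 30283263 (mod 72925279).

30283263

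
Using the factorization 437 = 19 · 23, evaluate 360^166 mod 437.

77

Mod 19: 360 ≡ 18; by Fermat, exponent reduces to 166 mod 18 = 4; 18^4 ≡ 1 (mod 19).
Mod 23: 360 ≡ 15; by Fermat, exponent reduces to 166 mod 22 = 12; 15^12 ≡ 8 (mod 23).
Combine by CRT: x ≡ 1 (mod 19), x ≡ 8 (mod 23) ⇒ x ≡ 77 (mod 437).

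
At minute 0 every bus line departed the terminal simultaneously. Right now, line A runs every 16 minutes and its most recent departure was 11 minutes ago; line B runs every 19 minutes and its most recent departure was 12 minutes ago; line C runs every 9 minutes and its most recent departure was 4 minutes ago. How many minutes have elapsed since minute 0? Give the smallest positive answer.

Combine the congruences pairwise.
From t ≡ 11 (mod 16) write t = 11 + 16s. Substituting into t ≡ 12 (mod 19) gives 16s ≡ 1 (mod 19), and since 16⁻¹ ≡ 6 (mod 19), s ≡ 6. Hence t ≡ 11 + 16·6 = 107 (mod 304).
From t ≡ 107 (mod 304) write t = 107 + 304s. Substituting into t ≡ 4 (mod 9) gives 304s ≡ 5 (mod 9), and since 7⁻¹ ≡ 4 (mod 9), s ≡ 2. Hence t ≡ 107 + 304·2 = 715 (mod 2736).

715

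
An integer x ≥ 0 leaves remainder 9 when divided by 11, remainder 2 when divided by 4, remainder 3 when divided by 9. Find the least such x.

The moduli are pairwise coprime; N = 11·4·9 = 396.
N/11 = 36; 36 ≡ 3 (mod 11); 3·4 ≡ 1, so inverse 4.
N/4 = 99; 99 ≡ 3 (mod 4); 3·3 ≡ 1, so inverse 3.
N/9 = 44; 44 ≡ 8 (mod 9); 8·8 ≡ 1, so inverse 8.
x ≡ 9·36·4 + 2·99·3 + 3·44·8 = 2946.
2946 mod 396 = 174.

174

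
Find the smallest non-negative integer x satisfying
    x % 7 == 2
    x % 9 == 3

30

Combine the congruences pairwise.
From x ≡ 2 (mod 7) write x = 2 + 7t. Substituting into x ≡ 3 (mod 9) gives 7t ≡ 1 (mod 9), and since 7⁻¹ ≡ 4 (mod 9), t ≡ 4. Hence x ≡ 2 + 7·4 = 30 (mod 63).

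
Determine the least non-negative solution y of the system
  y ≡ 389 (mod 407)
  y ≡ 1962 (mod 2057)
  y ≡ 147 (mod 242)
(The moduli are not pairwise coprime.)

Combine the congruences pairwise.
gcd(407, 2057) = 11 and 11 | (1962 − 389), so the pair is consistent; merging gives y ≡ 45159 (mod 76109), where 76109 = lcm(407, 2057).
gcd(76109, 242) = 121 and 121 | (147 − 45159), so the pair is consistent; merging gives y ≡ 45159 (mod 152218), where 152218 = lcm(76109, 242).
The solution is unique modulo lcm(407, 2057, 242) = 152218.

45159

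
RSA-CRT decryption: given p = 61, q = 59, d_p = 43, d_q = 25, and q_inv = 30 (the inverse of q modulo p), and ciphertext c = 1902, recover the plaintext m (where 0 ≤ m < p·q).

3405

m₁ = c^(d_p) mod p: c ≡ 11 (mod 61), and 11^43 mod 61 = 50.
m₂ = c^(d_q) mod q: c ≡ 14 (mod 59), and 14^25 mod 59 = 42.
h = q_inv·(m₁ − m₂) mod p = 30·(50 − 42) mod 61 = 57.
m = m₂ + h·q = 42 + 57·59 = 3405.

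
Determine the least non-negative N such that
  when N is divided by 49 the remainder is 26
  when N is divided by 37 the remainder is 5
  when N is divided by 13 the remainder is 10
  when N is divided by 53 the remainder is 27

813524

From N ≡ 26 (mod 49) write N = 26 + 49t. Substituting into N ≡ 5 (mod 37) gives 49t ≡ 16 (mod 37), and since 12⁻¹ ≡ 34 (mod 37), t ≡ 26. Hence N ≡ 26 + 49·26 = 1300 (mod 1813).
From N ≡ 1300 (mod 1813) write N = 1300 + 1813t. Substituting into N ≡ 10 (mod 13) gives 1813t ≡ 10 (mod 13), and since 6⁻¹ ≡ 11 (mod 13), t ≡ 6. Hence N ≡ 1300 + 1813·6 = 12178 (mod 23569).
From N ≡ 12178 (mod 23569) write N = 12178 + 23569t. Substituting into N ≡ 27 (mod 53) gives 23569t ≡ 39 (mod 53), and since 37⁻¹ ≡ 43 (mod 53), t ≡ 34. Hence N ≡ 12178 + 23569·34 = 813524 (mod 1249157).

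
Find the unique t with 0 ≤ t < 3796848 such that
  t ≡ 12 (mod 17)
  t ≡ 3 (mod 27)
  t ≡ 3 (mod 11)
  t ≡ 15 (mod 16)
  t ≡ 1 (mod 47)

The moduli are pairwise coprime; N = 17·27·11·16·47 = 3796848.
N/17 = 223344; 223344 ≡ 15 (mod 17); 15·8 ≡ 1, so inverse 8.
N/27 = 140624; 140624 ≡ 8 (mod 27); 8·17 ≡ 1, so inverse 17.
N/11 = 345168; 345168 ≡ 10 (mod 11); 10·10 ≡ 1, so inverse 10.
N/16 = 237303; 237303 ≡ 7 (mod 16); 7·7 ≡ 1, so inverse 7.
N/47 = 80784; 80784 ≡ 38 (mod 47); 38·26 ≡ 1, so inverse 26.
t ≡ 12·223344·8 + 3·140624·17 + 3·345168·10 + 15·237303·7 + 1·80784·26 = 65985087.
65985087 mod 3796848 = 1438671.

1438671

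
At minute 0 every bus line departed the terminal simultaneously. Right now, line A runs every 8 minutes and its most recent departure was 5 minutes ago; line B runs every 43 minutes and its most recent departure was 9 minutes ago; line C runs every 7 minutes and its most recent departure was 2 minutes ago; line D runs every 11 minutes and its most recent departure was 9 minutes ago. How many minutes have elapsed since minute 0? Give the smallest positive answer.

The moduli are pairwise coprime; N = 8·43·7·11 = 26488.
N/8 = 3311; 3311 ≡ 7 (mod 8); 7·7 ≡ 1, so inverse 7.
N/43 = 616; 616 ≡ 14 (mod 43); 14·40 ≡ 1, so inverse 40.
N/7 = 3784; 3784 ≡ 4 (mod 7); 4·2 ≡ 1, so inverse 2.
N/11 = 2408; 2408 ≡ 10 (mod 11); 10·10 ≡ 1, so inverse 10.
t ≡ 5·3311·7 + 9·616·40 + 2·3784·2 + 9·2408·10 = 569501.
569501 mod 26488 = 13253.

13253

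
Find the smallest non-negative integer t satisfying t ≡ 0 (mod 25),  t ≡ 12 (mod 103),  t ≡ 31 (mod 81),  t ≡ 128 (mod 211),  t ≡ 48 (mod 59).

832443025

The moduli are pairwise coprime; N = 25·103·81·211·59 = 2596550175.
N/25 = 103862007; 103862007 ≡ 7 (mod 25); 7·18 ≡ 1, so inverse 18.
N/103 = 25209225; 25209225 ≡ 78 (mod 103); 78·70 ≡ 1, so inverse 70.
N/81 = 32056175; 32056175 ≡ 20 (mod 81); 20·77 ≡ 1, so inverse 77.
N/211 = 12305925; 12305925 ≡ 194 (mod 211); 194·62 ≡ 1, so inverse 62.
N/59 = 44009325; 44009325 ≡ 45 (mod 59); 45·21 ≡ 1, so inverse 21.
t ≡ 0·103862007·18 + 12·25209225·70 + 31·32056175·77 + 128·12305925·62 + 48·44009325·21 = 239715059125.
239715059125 mod 2596550175 = 832443025.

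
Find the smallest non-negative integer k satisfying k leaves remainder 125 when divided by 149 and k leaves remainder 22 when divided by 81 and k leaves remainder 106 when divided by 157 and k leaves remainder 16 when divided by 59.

The moduli are pairwise coprime; N = 149·81·157·59 = 111795147.
N/149 = 750303; 750303 ≡ 88 (mod 149); 88·127 ≡ 1, so inverse 127.
N/81 = 1380187; 1380187 ≡ 28 (mod 81); 28·55 ≡ 1, so inverse 55.
N/157 = 712071; 712071 ≡ 76 (mod 157); 76·31 ≡ 1, so inverse 31.
N/59 = 1894833; 1894833 ≡ 48 (mod 59); 48·16 ≡ 1, so inverse 16.
k ≡ 125·750303·127 + 22·1380187·55 + 106·712071·31 + 16·1894833·16 = 16406028949.
16406028949 mod 111795147 = 83937487.

83937487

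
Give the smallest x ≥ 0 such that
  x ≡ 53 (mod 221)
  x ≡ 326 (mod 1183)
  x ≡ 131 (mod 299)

126907

gcd(221, 1183) = 13 and 13 | (326 − 53), so the pair is consistent; merging gives x ≡ 6241 (mod 20111), where 20111 = lcm(221, 1183).
gcd(20111, 299) = 13 and 13 | (131 − 6241), so the pair is consistent; merging gives x ≡ 126907 (mod 462553), where 462553 = lcm(20111, 299).
The solution is unique modulo lcm(221, 1183, 299) = 462553.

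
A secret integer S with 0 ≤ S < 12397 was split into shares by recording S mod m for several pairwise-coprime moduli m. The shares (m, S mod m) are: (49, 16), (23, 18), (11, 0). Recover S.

6435

Combine the congruences pairwise.
From S ≡ 16 (mod 49) write S = 16 + 49t. Substituting into S ≡ 18 (mod 23) gives 49t ≡ 2 (mod 23), and since 3⁻¹ ≡ 8 (mod 23), t ≡ 16. Hence S ≡ 16 + 49·16 = 800 (mod 1127).
From S ≡ 800 (mod 1127) write S = 800 + 1127t. Substituting into S ≡ 0 (mod 11) gives 1127t ≡ 3 (mod 11), and since 5⁻¹ ≡ 9 (mod 11), t ≡ 5. Hence S ≡ 800 + 1127·5 = 6435 (mod 12397).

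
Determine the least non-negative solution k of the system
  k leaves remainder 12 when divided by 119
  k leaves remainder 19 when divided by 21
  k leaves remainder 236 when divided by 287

gcd(119, 21) = 7 and 7 | (19 − 12), so the pair is consistent; merging gives k ≡ 250 (mod 357), where 357 = lcm(119, 21).
gcd(357, 287) = 7 and 7 | (236 − 250), so the pair is consistent; merging gives k ≡ 3106 (mod 14637), where 14637 = lcm(357, 287).
The solution is unique modulo lcm(119, 21, 287) = 14637.

3106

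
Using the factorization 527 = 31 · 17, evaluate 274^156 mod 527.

373

Mod 31: 274 ≡ 26; by Fermat, exponent reduces to 156 mod 30 = 6; 26^6 ≡ 1 (mod 31).
Mod 17: 274 ≡ 2; by Fermat, exponent reduces to 156 mod 16 = 12; 2^12 ≡ 16 (mod 17).
Combine by CRT: x ≡ 1 (mod 31), x ≡ 16 (mod 17) ⇒ x ≡ 373 (mod 527).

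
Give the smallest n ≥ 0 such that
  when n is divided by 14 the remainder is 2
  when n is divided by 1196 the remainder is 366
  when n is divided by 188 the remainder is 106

293386

gcd(14, 1196) = 2 and 2 | (366 − 2), so the pair is consistent; merging gives n ≡ 366 (mod 8372), where 8372 = lcm(14, 1196).
gcd(8372, 188) = 4 and 4 | (106 − 366), so the pair is consistent; merging gives n ≡ 293386 (mod 393484), where 393484 = lcm(8372, 188).
The solution is unique modulo lcm(14, 1196, 188) = 393484.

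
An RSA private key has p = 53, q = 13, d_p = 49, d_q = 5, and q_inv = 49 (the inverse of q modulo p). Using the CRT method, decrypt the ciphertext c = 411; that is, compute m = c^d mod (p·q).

m₁ = c^(d_p) mod p: c ≡ 40 (mod 53), and 40^49 mod 53 = 11.
m₂ = c^(d_q) mod q: c ≡ 8 (mod 13), and 8^5 mod 13 = 8.
h = q_inv·(m₁ − m₂) mod p = 49·(11 − 8) mod 53 = 41.
m = m₂ + h·q = 8 + 41·13 = 541.

541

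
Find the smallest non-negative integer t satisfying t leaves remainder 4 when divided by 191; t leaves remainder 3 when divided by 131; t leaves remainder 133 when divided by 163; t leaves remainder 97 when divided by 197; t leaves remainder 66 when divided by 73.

From t ≡ 4 (mod 191) write t = 4 + 191s. Substituting into t ≡ 3 (mod 131) gives 191s ≡ 130 (mod 131), and since 60⁻¹ ≡ 107 (mod 131), s ≡ 24. Hence t ≡ 4 + 191·24 = 4588 (mod 25021).
From t ≡ 4588 (mod 25021) write t = 4588 + 25021s. Substituting into t ≡ 133 (mod 163) gives 25021s ≡ 109 (mod 163), and since 82⁻¹ ≡ 2 (mod 163), s ≡ 55. Hence t ≡ 4588 + 25021·55 = 1380743 (mod 4078423).
From t ≡ 1380743 (mod 4078423) write t = 1380743 + 4078423s. Substituting into t ≡ 97 (mod 197) gives 4078423s ≡ 127 (mod 197), and since 129⁻¹ ≡ 84 (mod 197), s ≡ 30. Hence t ≡ 1380743 + 4078423·30 = 123733433 (mod 803449331).
From t ≡ 123733433 (mod 803449331) write t = 123733433 + 803449331s. Substituting into t ≡ 66 (mod 73) gives 803449331s ≡ 27 (mod 73), and since 16⁻¹ ≡ 32 (mod 73), s ≡ 61. Hence t ≡ 123733433 + 803449331·61 = 49134142624 (mod 58651801163).

49134142624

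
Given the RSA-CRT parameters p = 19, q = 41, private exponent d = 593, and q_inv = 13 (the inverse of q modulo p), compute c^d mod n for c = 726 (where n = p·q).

423

d_p = d mod (p−1) = 593 mod 18 = 17; d_q = d mod (q−1) = 33.
m₁ = c^(d_p) mod p: c ≡ 4 (mod 19), and 4^17 mod 19 = 5.
m₂ = c^(d_q) mod q: c ≡ 29 (mod 41), and 29^33 mod 41 = 13.
h = q_inv·(m₁ − m₂) mod p = 13·(5 − 13) mod 19 = 10.
m = m₂ + h·q = 13 + 10·41 = 423.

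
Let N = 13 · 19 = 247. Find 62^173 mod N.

82

Mod 13: 62 ≡ 10; by Fermat, exponent reduces to 173 mod 12 = 5; 10^5 ≡ 4 (mod 13).
Mod 19: 62 ≡ 5; by Fermat, exponent reduces to 173 mod 18 = 11; 5^11 ≡ 6 (mod 19).
Combine by CRT: x ≡ 4 (mod 13), x ≡ 6 (mod 19) ⇒ x ≡ 82 (mod 247).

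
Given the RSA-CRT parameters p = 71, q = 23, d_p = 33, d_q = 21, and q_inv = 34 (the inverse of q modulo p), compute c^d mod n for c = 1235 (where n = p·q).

m₁ = c^(d_p) mod p: c ≡ 28 (mod 71), and 28^33 mod 71 = 47.
m₂ = c^(d_q) mod q: c ≡ 16 (mod 23), and 16^21 mod 23 = 13.
h = q_inv·(m₁ − m₂) mod p = 34·(47 − 13) mod 71 = 20.
m = m₂ + h·q = 13 + 20·23 = 473.

473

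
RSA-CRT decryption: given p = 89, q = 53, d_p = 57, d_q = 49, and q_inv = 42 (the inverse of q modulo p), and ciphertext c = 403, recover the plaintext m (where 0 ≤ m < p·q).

3570

m₁ = c^(d_p) mod p: c ≡ 47 (mod 89), and 47^57 mod 89 = 10.
m₂ = c^(d_q) mod q: c ≡ 32 (mod 53), and 32^49 mod 53 = 19.
h = q_inv·(m₁ − m₂) mod p = 42·(10 − 19) mod 89 = 67.
m = m₂ + h·q = 19 + 67·53 = 3570.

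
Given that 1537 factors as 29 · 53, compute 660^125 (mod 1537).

Mod 29: 660 ≡ 22; by Fermat, exponent reduces to 125 mod 28 = 13; 22^13 ≡ 4 (mod 29).
Mod 53: 660 ≡ 24; by Fermat, exponent reduces to 125 mod 52 = 21; 24^21 ≡ 16 (mod 53).
Combine by CRT: x ≡ 4 (mod 29), x ≡ 16 (mod 53) ⇒ x ≡ 758 (mod 1537).

758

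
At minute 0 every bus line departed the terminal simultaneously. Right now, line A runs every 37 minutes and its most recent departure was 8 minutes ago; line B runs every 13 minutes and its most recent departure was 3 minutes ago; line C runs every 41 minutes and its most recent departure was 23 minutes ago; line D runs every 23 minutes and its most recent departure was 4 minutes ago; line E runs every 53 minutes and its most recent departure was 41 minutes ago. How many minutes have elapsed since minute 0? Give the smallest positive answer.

From t ≡ 8 (mod 37) write t = 8 + 37s. Substituting into t ≡ 3 (mod 13) gives 37s ≡ 8 (mod 13), and since 11⁻¹ ≡ 6 (mod 13), s ≡ 9. Hence t ≡ 8 + 37·9 = 341 (mod 481).
From t ≡ 341 (mod 481) write t = 341 + 481s. Substituting into t ≡ 23 (mod 41) gives 481s ≡ 10 (mod 41), and since 30⁻¹ ≡ 26 (mod 41), s ≡ 14. Hence t ≡ 341 + 481·14 = 7075 (mod 19721).
From t ≡ 7075 (mod 19721) write t = 7075 + 19721s. Substituting into t ≡ 4 (mod 23) gives 19721s ≡ 13 (mod 23), and since 10⁻¹ ≡ 7 (mod 23), s ≡ 22. Hence t ≡ 7075 + 19721·22 = 440937 (mod 453583).
From t ≡ 440937 (mod 453583) write t = 440937 + 453583s. Substituting into t ≡ 41 (mod 53) gives 453583s ≡ 11 (mod 53), and since 9⁻¹ ≡ 6 (mod 53), s ≡ 13. Hence t ≡ 440937 + 453583·13 = 6337516 (mod 24039899).

6337516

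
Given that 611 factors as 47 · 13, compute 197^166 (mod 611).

205

Mod 47: 197 ≡ 9; by Fermat, exponent reduces to 166 mod 46 = 28; 9^28 ≡ 17 (mod 47).
Mod 13: 197 ≡ 2; by Fermat, exponent reduces to 166 mod 12 = 10; 2^10 ≡ 10 (mod 13).
Combine by CRT: x ≡ 17 (mod 47), x ≡ 10 (mod 13) ⇒ x ≡ 205 (mod 611).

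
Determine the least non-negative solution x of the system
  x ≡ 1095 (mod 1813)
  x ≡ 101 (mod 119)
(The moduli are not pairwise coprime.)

13786

gcd(1813, 119) = 7 and 7 | (101 − 1095), so the pair is consistent; merging gives x ≡ 13786 (mod 30821), where 30821 = lcm(1813, 119).
The solution is unique modulo lcm(1813, 119) = 30821.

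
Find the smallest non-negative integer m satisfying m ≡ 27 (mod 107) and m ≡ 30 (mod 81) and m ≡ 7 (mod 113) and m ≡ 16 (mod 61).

17983731

The moduli are pairwise coprime; N = 107·81·113·61 = 59741631.
N/107 = 558333; 558333 ≡ 7 (mod 107); 7·46 ≡ 1, so inverse 46.
N/81 = 737551; 737551 ≡ 46 (mod 81); 46·37 ≡ 1, so inverse 37.
N/113 = 528687; 528687 ≡ 73 (mod 113); 73·48 ≡ 1, so inverse 48.
N/61 = 979371; 979371 ≡ 16 (mod 61); 16·42 ≡ 1, so inverse 42.
m ≡ 27·558333·46 + 30·737551·37 + 7·528687·48 + 16·979371·42 = 2347907340.
2347907340 mod 59741631 = 17983731.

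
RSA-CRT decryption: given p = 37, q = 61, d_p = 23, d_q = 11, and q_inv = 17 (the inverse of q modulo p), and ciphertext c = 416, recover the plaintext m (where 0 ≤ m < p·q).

m₁ = c^(d_p) mod p: c ≡ 9 (mod 37), and 9^23 mod 37 = 34.
m₂ = c^(d_q) mod q: c ≡ 50 (mod 61), and 50^11 mod 61 = 11.
h = q_inv·(m₁ − m₂) mod p = 17·(34 − 11) mod 37 = 21.
m = m₂ + h·q = 11 + 21·61 = 1292.

1292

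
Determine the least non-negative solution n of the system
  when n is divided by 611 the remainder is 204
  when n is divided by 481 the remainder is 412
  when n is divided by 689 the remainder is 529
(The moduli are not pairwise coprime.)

186559

Combine the congruences pairwise.
gcd(611, 481) = 13 and 13 | (412 − 204), so the pair is consistent; merging gives n ≡ 5703 (mod 22607), where 22607 = lcm(611, 481).
gcd(22607, 689) = 13 and 13 | (529 − 5703), so the pair is consistent; merging gives n ≡ 186559 (mod 1198171), where 1198171 = lcm(22607, 689).
The solution is unique modulo lcm(611, 481, 689) = 1198171.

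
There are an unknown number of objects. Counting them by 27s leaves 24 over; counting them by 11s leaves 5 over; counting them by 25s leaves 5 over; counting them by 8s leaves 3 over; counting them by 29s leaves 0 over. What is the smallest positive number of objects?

257955

The moduli are pairwise coprime; M = 27·11·25·8·29 = 1722600.
M/27 = 63800; 63800 ≡ 26 (mod 27); 26·26 ≡ 1, so inverse 26.
M/11 = 156600; 156600 ≡ 4 (mod 11); 4·3 ≡ 1, so inverse 3.
M/25 = 68904; 68904 ≡ 4 (mod 25); 4·19 ≡ 1, so inverse 19.
M/8 = 215325; 215325 ≡ 5 (mod 8); 5·5 ≡ 1, so inverse 5.
M/29 = 59400; 59400 ≡ 8 (mod 29); 8·11 ≡ 1, so inverse 11.
N ≡ 24·63800·26 + 5·156600·3 + 5·68904·19 + 3·215325·5 + 0·59400·11 = 51935955.
51935955 mod 1722600 = 257955.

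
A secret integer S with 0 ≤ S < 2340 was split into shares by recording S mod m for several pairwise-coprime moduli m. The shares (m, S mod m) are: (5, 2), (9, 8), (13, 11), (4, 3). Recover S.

1727

Combine the congruences pairwise.
From S ≡ 2 (mod 5) write S = 2 + 5t. Substituting into S ≡ 8 (mod 9) gives 5t ≡ 6 (mod 9), and since 5⁻¹ ≡ 2 (mod 9), t ≡ 3. Hence S ≡ 2 + 5·3 = 17 (mod 45).
From S ≡ 17 (mod 45) write S = 17 + 45t. Substituting into S ≡ 11 (mod 13) gives 45t ≡ 7 (mod 13), and since 6⁻¹ ≡ 11 (mod 13), t ≡ 12. Hence S ≡ 17 + 45·12 = 557 (mod 585).
From S ≡ 557 (mod 585) write S = 557 + 585t. Substituting into S ≡ 3 (mod 4) gives 585t ≡ 2 (mod 4), and since 1⁻¹ ≡ 1 (mod 4), t ≡ 2. Hence S ≡ 557 + 585·2 = 1727 (mod 2340).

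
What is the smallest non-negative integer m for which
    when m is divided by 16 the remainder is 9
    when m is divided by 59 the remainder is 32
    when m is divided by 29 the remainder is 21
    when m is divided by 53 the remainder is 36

The moduli are pairwise coprime; N = 16·59·29·53 = 1450928.
N/16 = 90683; 90683 ≡ 11 (mod 16); 11·3 ≡ 1, so inverse 3.
N/59 = 24592; 24592 ≡ 48 (mod 59); 48·16 ≡ 1, so inverse 16.
N/29 = 50032; 50032 ≡ 7 (mod 29); 7·25 ≡ 1, so inverse 25.
N/53 = 27376; 27376 ≡ 28 (mod 53); 28·36 ≡ 1, so inverse 36.
m ≡ 9·90683·3 + 32·24592·16 + 21·50032·25 + 36·27376·36 = 76785641.
76785641 mod 1450928 = 1337385.

1337385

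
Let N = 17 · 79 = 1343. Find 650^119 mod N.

166

Mod 17: 650 ≡ 4; by Fermat, exponent reduces to 119 mod 16 = 7; 4^7 ≡ 13 (mod 17).
Mod 79: 650 ≡ 18; by Fermat, exponent reduces to 119 mod 78 = 41; 18^41 ≡ 8 (mod 79).
Combine by CRT: x ≡ 13 (mod 17), x ≡ 8 (mod 79) ⇒ x ≡ 166 (mod 1343).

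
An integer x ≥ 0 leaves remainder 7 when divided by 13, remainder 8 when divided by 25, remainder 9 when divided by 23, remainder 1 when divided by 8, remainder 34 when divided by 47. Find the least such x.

Combine the congruences pairwise.
From x ≡ 7 (mod 13) write x = 7 + 13t. Substituting into x ≡ 8 (mod 25) gives 13t ≡ 1 (mod 25), and since 13⁻¹ ≡ 2 (mod 25), t ≡ 2. Hence x ≡ 7 + 13·2 = 33 (mod 325).
From x ≡ 33 (mod 325) write x = 33 + 325t. Substituting into x ≡ 9 (mod 23) gives 325t ≡ 22 (mod 23), and since 3⁻¹ ≡ 8 (mod 23), t ≡ 15. Hence x ≡ 33 + 325·15 = 4908 (mod 7475).
From x ≡ 4908 (mod 7475) write x = 4908 + 7475t. Substituting into x ≡ 1 (mod 8) gives 7475t ≡ 5 (mod 8), and since 3⁻¹ ≡ 3 (mod 8), t ≡ 7. Hence x ≡ 4908 + 7475·7 = 57233 (mod 59800).
From x ≡ 57233 (mod 59800) write x = 57233 + 59800t. Substituting into x ≡ 34 (mod 47) gives 59800t ≡ 0 (mod 47), and since 16⁻¹ ≡ 3 (mod 47), t ≡ 0. Hence x ≡ 57233 + 59800·0 = 57233 (mod 2810600).

57233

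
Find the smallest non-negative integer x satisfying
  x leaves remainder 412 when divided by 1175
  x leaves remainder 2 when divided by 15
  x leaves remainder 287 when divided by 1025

55637

Combine the congruences pairwise.
gcd(1175, 15) = 5 and 5 | (2 − 412), so the pair is consistent; merging gives x ≡ 2762 (mod 3525), where 3525 = lcm(1175, 15).
gcd(3525, 1025) = 25 and 25 | (287 − 2762), so the pair is consistent; merging gives x ≡ 55637 (mod 144525), where 144525 = lcm(3525, 1025).
The solution is unique modulo lcm(1175, 15, 1025) = 144525.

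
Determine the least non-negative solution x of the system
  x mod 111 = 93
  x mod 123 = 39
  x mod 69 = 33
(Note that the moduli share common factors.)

11970

gcd(111, 123) = 3 and 3 | (39 − 93), so the pair is consistent; merging gives x ≡ 2868 (mod 4551), where 4551 = lcm(111, 123).
gcd(4551, 69) = 3 and 3 | (33 − 2868), so the pair is consistent; merging gives x ≡ 11970 (mod 104673), where 104673 = lcm(4551, 69).
The solution is unique modulo lcm(111, 123, 69) = 104673.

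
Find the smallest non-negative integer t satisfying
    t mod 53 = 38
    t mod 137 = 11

833

Combine the congruences pairwise.
From t ≡ 38 (mod 53) write t = 38 + 53s. Substituting into t ≡ 11 (mod 137) gives 53s ≡ 110 (mod 137), and since 53⁻¹ ≡ 106 (mod 137), s ≡ 15. Hence t ≡ 38 + 53·15 = 833 (mod 7261).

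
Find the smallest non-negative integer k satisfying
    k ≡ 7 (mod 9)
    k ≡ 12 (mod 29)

70

From k ≡ 7 (mod 9) write k = 7 + 9t. Substituting into k ≡ 12 (mod 29) gives 9t ≡ 5 (mod 29), and since 9⁻¹ ≡ 13 (mod 29), t ≡ 7. Hence k ≡ 7 + 9·7 = 70 (mod 261).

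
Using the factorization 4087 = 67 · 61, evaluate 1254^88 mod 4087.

3253

Mod 67: 1254 ≡ 48; by Fermat, exponent reduces to 88 mod 66 = 22; 48^22 ≡ 37 (mod 67).
Mod 61: 1254 ≡ 34; by Fermat, exponent reduces to 88 mod 60 = 28; 34^28 ≡ 20 (mod 61).
Combine by CRT: x ≡ 37 (mod 67), x ≡ 20 (mod 61) ⇒ x ≡ 3253 (mod 4087).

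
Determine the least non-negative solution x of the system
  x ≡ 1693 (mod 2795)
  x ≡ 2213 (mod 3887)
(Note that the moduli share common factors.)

Combine the congruences pairwise.
gcd(2795, 3887) = 13 and 13 | (2213 − 1693), so the pair is consistent; merging gives x ≡ 79953 (mod 835705), where 835705 = lcm(2795, 3887).
The solution is unique modulo lcm(2795, 3887) = 835705.

79953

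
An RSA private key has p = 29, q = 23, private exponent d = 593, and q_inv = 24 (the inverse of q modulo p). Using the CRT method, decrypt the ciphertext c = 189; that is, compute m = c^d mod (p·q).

474

d_p = d mod (p−1) = 593 mod 28 = 5; d_q = d mod (q−1) = 21.
m₁ = c^(d_p) mod p: c ≡ 15 (mod 29), and 15^5 mod 29 = 10.
m₂ = c^(d_q) mod q: c ≡ 5 (mod 23), and 5^21 mod 23 = 14.
h = q_inv·(m₁ − m₂) mod p = 24·(10 − 14) mod 29 = 20.
m = m₂ + h·q = 14 + 20·23 = 474.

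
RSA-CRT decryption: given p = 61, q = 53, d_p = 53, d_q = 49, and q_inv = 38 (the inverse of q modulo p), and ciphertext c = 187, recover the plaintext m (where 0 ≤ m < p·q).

m₁ = c^(d_p) mod p: c ≡ 4 (mod 61), and 4^53 mod 61 = 39.
m₂ = c^(d_q) mod q: c ≡ 28 (mod 53), and 28^49 mod 53 = 16.
h = q_inv·(m₁ − m₂) mod p = 38·(39 − 16) mod 61 = 20.
m = m₂ + h·q = 16 + 20·53 = 1076.

1076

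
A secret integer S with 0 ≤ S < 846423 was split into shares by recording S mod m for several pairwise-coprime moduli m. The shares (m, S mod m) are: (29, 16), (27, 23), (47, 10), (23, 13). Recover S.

620645

The moduli are pairwise coprime; N = 29·27·47·23 = 846423.
N/29 = 29187; 29187 ≡ 13 (mod 29); 13·9 ≡ 1, so inverse 9.
N/27 = 31349; 31349 ≡ 2 (mod 27); 2·14 ≡ 1, so inverse 14.
N/47 = 18009; 18009 ≡ 8 (mod 47); 8·6 ≡ 1, so inverse 6.
N/23 = 36801; 36801 ≡ 1 (mod 23), inverse 1.
S ≡ 16·29187·9 + 23·31349·14 + 10·18009·6 + 13·36801·1 = 15856259.
15856259 mod 846423 = 620645.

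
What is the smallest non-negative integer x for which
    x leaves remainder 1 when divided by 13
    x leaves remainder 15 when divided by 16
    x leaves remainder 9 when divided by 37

1119

The moduli are pairwise coprime; N = 13·16·37 = 7696.
N/13 = 592; 592 ≡ 7 (mod 13); 7·2 ≡ 1, so inverse 2.
N/16 = 481; 481 ≡ 1 (mod 16), inverse 1.
N/37 = 208; 208 ≡ 23 (mod 37); 23·29 ≡ 1, so inverse 29.
x ≡ 1·592·2 + 15·481·1 + 9·208·29 = 62687.
62687 mod 7696 = 1119.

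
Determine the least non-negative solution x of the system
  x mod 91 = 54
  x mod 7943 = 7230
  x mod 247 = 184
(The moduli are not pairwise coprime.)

483810

gcd(91, 7943) = 13 and 13 | (7230 − 54), so the pair is consistent; merging gives x ≡ 39002 (mod 55601), where 55601 = lcm(91, 7943).
gcd(55601, 247) = 13 and 13 | (184 − 39002), so the pair is consistent; merging gives x ≡ 483810 (mod 1056419), where 1056419 = lcm(55601, 247).
The solution is unique modulo lcm(91, 7943, 247) = 1056419.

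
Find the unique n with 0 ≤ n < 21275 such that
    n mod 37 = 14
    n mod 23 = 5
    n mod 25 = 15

Combine the congruences pairwise.
From n ≡ 14 (mod 37) write n = 14 + 37t. Substituting into n ≡ 5 (mod 23) gives 37t ≡ 14 (mod 23), and since 14⁻¹ ≡ 5 (mod 23), t ≡ 1. Hence n ≡ 14 + 37·1 = 51 (mod 851).
From n ≡ 51 (mod 851) write n = 51 + 851t. Substituting into n ≡ 15 (mod 25) gives 851t ≡ 14 (mod 25), and since 1⁻¹ ≡ 1 (mod 25), t ≡ 14. Hence n ≡ 51 + 851·14 = 11965 (mod 21275).

11965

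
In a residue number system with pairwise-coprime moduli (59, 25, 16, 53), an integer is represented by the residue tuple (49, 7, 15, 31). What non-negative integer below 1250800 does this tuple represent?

328207

Combine the congruences pairwise.
From x ≡ 49 (mod 59) write x = 49 + 59t. Substituting into x ≡ 7 (mod 25) gives 59t ≡ 8 (mod 25), and since 9⁻¹ ≡ 14 (mod 25), t ≡ 12. Hence x ≡ 49 + 59·12 = 757 (mod 1475).
From x ≡ 757 (mod 1475) write x = 757 + 1475t. Substituting into x ≡ 15 (mod 16) gives 1475t ≡ 10 (mod 16), and since 3⁻¹ ≡ 11 (mod 16), t ≡ 14. Hence x ≡ 757 + 1475·14 = 21407 (mod 23600).
From x ≡ 21407 (mod 23600) write x = 21407 + 23600t. Substituting into x ≡ 31 (mod 53) gives 23600t ≡ 36 (mod 53), and since 15⁻¹ ≡ 46 (mod 53), t ≡ 13. Hence x ≡ 21407 + 23600·13 = 328207 (mod 1250800).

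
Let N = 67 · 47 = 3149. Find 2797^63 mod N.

2884

Mod 67: 2797 ≡ 50; 50^63 ≡ 3 (mod 67).
Mod 47: 2797 ≡ 24; by Fermat, exponent reduces to 63 mod 46 = 17; 24^17 ≡ 17 (mod 47).
Combine by CRT: x ≡ 3 (mod 67), x ≡ 17 (mod 47) ⇒ x ≡ 2884 (mod 3149).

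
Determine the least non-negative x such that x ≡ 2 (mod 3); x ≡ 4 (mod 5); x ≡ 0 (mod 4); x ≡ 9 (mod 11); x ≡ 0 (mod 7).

The moduli are pairwise coprime; N = 3·5·4·11·7 = 4620.
N/3 = 1540; 1540 ≡ 1 (mod 3), inverse 1.
N/5 = 924; 924 ≡ 4 (mod 5); 4·4 ≡ 1, so inverse 4.
N/4 = 1155; 1155 ≡ 3 (mod 4); 3·3 ≡ 1, so inverse 3.
N/11 = 420; 420 ≡ 2 (mod 11); 2·6 ≡ 1, so inverse 6.
N/7 = 660; 660 ≡ 2 (mod 7); 2·4 ≡ 1, so inverse 4.
x ≡ 2·1540·1 + 4·924·4 + 0·1155·3 + 9·420·6 + 0·660·4 = 40544.
40544 mod 4620 = 3584.

3584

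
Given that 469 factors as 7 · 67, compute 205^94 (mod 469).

Mod 7: 205 ≡ 2; by Fermat, exponent reduces to 94 mod 6 = 4; 2^4 ≡ 2 (mod 7).
Mod 67: 205 ≡ 4; by Fermat, exponent reduces to 94 mod 66 = 28; 4^28 ≡ 60 (mod 67).
Combine by CRT: x ≡ 2 (mod 7), x ≡ 60 (mod 67) ⇒ x ≡ 261 (mod 469).

261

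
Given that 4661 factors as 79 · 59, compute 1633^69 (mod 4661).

Mod 79: 1633 ≡ 53; 53^69 ≡ 12 (mod 79).
Mod 59: 1633 ≡ 40; by Fermat, exponent reduces to 69 mod 58 = 11; 40^11 ≡ 34 (mod 59).
Combine by CRT: x ≡ 12 (mod 79), x ≡ 34 (mod 59) ⇒ x ≡ 565 (mod 4661).

565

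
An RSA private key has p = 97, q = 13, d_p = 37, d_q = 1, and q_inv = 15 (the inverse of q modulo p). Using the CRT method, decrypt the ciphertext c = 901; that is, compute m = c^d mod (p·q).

m₁ = c^(d_p) mod p: c ≡ 28 (mod 97), and 28^37 mod 97 = 46.
m₂ = c^(d_q) mod q: c ≡ 4 (mod 13), and 4^1 mod 13 = 4.
h = q_inv·(m₁ − m₂) mod p = 15·(46 − 4) mod 97 = 48.
m = m₂ + h·q = 4 + 48·13 = 628.

628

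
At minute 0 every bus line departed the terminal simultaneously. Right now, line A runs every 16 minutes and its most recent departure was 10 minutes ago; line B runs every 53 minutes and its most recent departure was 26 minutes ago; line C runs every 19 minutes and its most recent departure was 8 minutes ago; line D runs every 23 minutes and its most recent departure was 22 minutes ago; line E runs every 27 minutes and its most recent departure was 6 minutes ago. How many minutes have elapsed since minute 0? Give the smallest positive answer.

Combine the congruences pairwise.
From t ≡ 10 (mod 16) write t = 10 + 16s. Substituting into t ≡ 26 (mod 53) gives 16s ≡ 16 (mod 53), and since 16⁻¹ ≡ 10 (mod 53), s ≡ 1. Hence t ≡ 10 + 16·1 = 26 (mod 848).
From t ≡ 26 (mod 848) write t = 26 + 848s. Substituting into t ≡ 8 (mod 19) gives 848s ≡ 1 (mod 19), and since 12⁻¹ ≡ 8 (mod 19), s ≡ 8. Hence t ≡ 26 + 848·8 = 6810 (mod 16112).
From t ≡ 6810 (mod 16112) write t = 6810 + 16112s. Substituting into t ≡ 22 (mod 23) gives 16112s ≡ 20 (mod 23), and since 12⁻¹ ≡ 2 (mod 23), s ≡ 17. Hence t ≡ 6810 + 16112·17 = 280714 (mod 370576).
From t ≡ 280714 (mod 370576) write t = 280714 + 370576s. Substituting into t ≡ 6 (mod 27) gives 370576s ≡ 11 (mod 27), and since 1⁻¹ ≡ 1 (mod 27), s ≡ 11. Hence t ≡ 280714 + 370576·11 = 4357050 (mod 10005552).

4357050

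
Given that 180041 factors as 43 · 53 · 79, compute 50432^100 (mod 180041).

Mod 43: 50432 ≡ 36; by Fermat, exponent reduces to 100 mod 42 = 16; 36^16 ≡ 36 (mod 43).
Mod 53: 50432 ≡ 29; by Fermat, exponent reduces to 100 mod 52 = 48; 29^48 ≡ 13 (mod 53).
Mod 79: 50432 ≡ 30; by Fermat, exponent reduces to 100 mod 78 = 22; 30^22 ≡ 20 (mod 79).
Combine by CRT: x ≡ 36 (mod 43), x ≡ 13 (mod 53), x ≡ 20 (mod 79) ⇒ x ≡ 143484 (mod 180041).

143484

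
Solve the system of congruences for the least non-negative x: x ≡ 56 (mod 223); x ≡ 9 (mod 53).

From x ≡ 56 (mod 223) write x = 56 + 223t. Substituting into x ≡ 9 (mod 53) gives 223t ≡ 6 (mod 53), and since 11⁻¹ ≡ 29 (mod 53), t ≡ 15. Hence x ≡ 56 + 223·15 = 3401 (mod 11819).

3401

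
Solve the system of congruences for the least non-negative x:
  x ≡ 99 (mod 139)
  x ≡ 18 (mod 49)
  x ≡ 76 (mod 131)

Combine the congruences pairwise.
From x ≡ 99 (mod 139) write x = 99 + 139t. Substituting into x ≡ 18 (mod 49) gives 139t ≡ 17 (mod 49), and since 41⁻¹ ≡ 6 (mod 49), t ≡ 4. Hence x ≡ 99 + 139·4 = 655 (mod 6811).
From x ≡ 655 (mod 6811) write x = 655 + 6811t. Substituting into x ≡ 76 (mod 131) gives 6811t ≡ 76 (mod 131), and since 130⁻¹ ≡ 130 (mod 131), t ≡ 55. Hence x ≡ 655 + 6811·55 = 375260 (mod 892241).

375260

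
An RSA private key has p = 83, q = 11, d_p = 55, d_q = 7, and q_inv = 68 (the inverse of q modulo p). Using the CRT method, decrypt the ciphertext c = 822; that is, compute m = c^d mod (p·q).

m₁ = c^(d_p) mod p: c ≡ 75 (mod 83), and 75^55 mod 83 = 81.
m₂ = c^(d_q) mod q: c ≡ 8 (mod 11), and 8^7 mod 11 = 2.
h = q_inv·(m₁ − m₂) mod p = 68·(81 − 2) mod 83 = 60.
m = m₂ + h·q = 2 + 60·11 = 662.

662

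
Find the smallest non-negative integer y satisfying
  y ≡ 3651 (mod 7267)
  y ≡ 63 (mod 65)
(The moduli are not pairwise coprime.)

gcd(7267, 65) = 13 and 13 | (63 − 3651), so the pair is consistent; merging gives y ≡ 10918 (mod 36335), where 36335 = lcm(7267, 65).
The solution is unique modulo lcm(7267, 65) = 36335.

10918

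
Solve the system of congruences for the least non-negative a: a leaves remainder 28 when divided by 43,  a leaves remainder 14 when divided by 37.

Combine the congruences pairwise.
From a ≡ 28 (mod 43) write a = 28 + 43t. Substituting into a ≡ 14 (mod 37) gives 43t ≡ 23 (mod 37), and since 6⁻¹ ≡ 31 (mod 37), t ≡ 10. Hence a ≡ 28 + 43·10 = 458 (mod 1591).

458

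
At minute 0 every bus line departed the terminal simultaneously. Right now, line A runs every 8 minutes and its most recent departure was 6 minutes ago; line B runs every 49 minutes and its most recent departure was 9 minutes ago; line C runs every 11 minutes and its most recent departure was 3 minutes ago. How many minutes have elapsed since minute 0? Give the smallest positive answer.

2214

The moduli are pairwise coprime; N = 8·49·11 = 4312.
N/8 = 539; 539 ≡ 3 (mod 8); 3·3 ≡ 1, so inverse 3.
N/49 = 88; 88 ≡ 39 (mod 49); 39·44 ≡ 1, so inverse 44.
N/11 = 392; 392 ≡ 7 (mod 11); 7·8 ≡ 1, so inverse 8.
t ≡ 6·539·3 + 9·88·44 + 3·392·8 = 53958.
53958 mod 4312 = 2214.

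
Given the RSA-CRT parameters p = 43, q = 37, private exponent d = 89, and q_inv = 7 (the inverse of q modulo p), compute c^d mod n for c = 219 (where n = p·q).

d_p = d mod (p−1) = 89 mod 42 = 5; d_q = d mod (q−1) = 17.
m₁ = c^(d_p) mod p: c ≡ 4 (mod 43), and 4^5 mod 43 = 35.
m₂ = c^(d_q) mod q: c ≡ 34 (mod 37), and 34^17 mod 37 = 12.
h = q_inv·(m₁ − m₂) mod p = 7·(35 − 12) mod 43 = 32.
m = m₂ + h·q = 12 + 32·37 = 1196.

1196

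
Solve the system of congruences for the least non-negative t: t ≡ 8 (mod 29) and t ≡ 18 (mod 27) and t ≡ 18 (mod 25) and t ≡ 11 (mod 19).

Combine the congruences pairwise.
From t ≡ 8 (mod 29) write t = 8 + 29s. Substituting into t ≡ 18 (mod 27) gives 29s ≡ 10 (mod 27), and since 2⁻¹ ≡ 14 (mod 27), s ≡ 5. Hence t ≡ 8 + 29·5 = 153 (mod 783).
From t ≡ 153 (mod 783) write t = 153 + 783s. Substituting into t ≡ 18 (mod 25) gives 783s ≡ 15 (mod 25), and since 8⁻¹ ≡ 22 (mod 25), s ≡ 5. Hence t ≡ 153 + 783·5 = 4068 (mod 19575).
From t ≡ 4068 (mod 19575) write t = 4068 + 19575s. Substituting into t ≡ 11 (mod 19) gives 19575s ≡ 9 (mod 19), and since 5⁻¹ ≡ 4 (mod 19), s ≡ 17. Hence t ≡ 4068 + 19575·17 = 336843 (mod 371925).

336843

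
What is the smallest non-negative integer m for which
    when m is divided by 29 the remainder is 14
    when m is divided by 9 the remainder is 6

159

Combine the congruences pairwise.
From m ≡ 14 (mod 29) write m = 14 + 29t. Substituting into m ≡ 6 (mod 9) gives 29t ≡ 1 (mod 9), and since 2⁻¹ ≡ 5 (mod 9), t ≡ 5. Hence m ≡ 14 + 29·5 = 159 (mod 261).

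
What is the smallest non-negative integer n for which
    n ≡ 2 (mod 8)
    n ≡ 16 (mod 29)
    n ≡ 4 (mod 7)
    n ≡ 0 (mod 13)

14690

Combine the congruences pairwise.
From n ≡ 2 (mod 8) write n = 2 + 8t. Substituting into n ≡ 16 (mod 29) gives 8t ≡ 14 (mod 29), and since 8⁻¹ ≡ 11 (mod 29), t ≡ 9. Hence n ≡ 2 + 8·9 = 74 (mod 232).
From n ≡ 74 (mod 232) write n = 74 + 232t. Substituting into n ≡ 4 (mod 7) gives 232t ≡ 0 (mod 7), and since 1⁻¹ ≡ 1 (mod 7), t ≡ 0. Hence n ≡ 74 + 232·0 = 74 (mod 1624).
From n ≡ 74 (mod 1624) write n = 74 + 1624t. Substituting into n ≡ 0 (mod 13) gives 1624t ≡ 4 (mod 13), and since 12⁻¹ ≡ 12 (mod 13), t ≡ 9. Hence n ≡ 74 + 1624·9 = 14690 (mod 21112).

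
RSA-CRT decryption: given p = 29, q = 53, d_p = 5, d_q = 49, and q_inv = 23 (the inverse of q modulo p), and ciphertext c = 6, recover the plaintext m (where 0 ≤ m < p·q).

m₁ = c^(d_p) mod p: c ≡ 6 (mod 29), and 6^5 mod 29 = 4.
m₂ = c^(d_q) mod q: c ≡ 6 (mod 53), and 6^49 mod 53 = 40.
h = q_inv·(m₁ − m₂) mod p = 23·(4 − 40) mod 29 = 13.
m = m₂ + h·q = 40 + 13·53 = 729.

729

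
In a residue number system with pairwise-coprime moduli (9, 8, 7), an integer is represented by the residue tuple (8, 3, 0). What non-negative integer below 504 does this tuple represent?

Combine the congruences pairwise.
From x ≡ 8 (mod 9) write x = 8 + 9t. Substituting into x ≡ 3 (mod 8) gives 9t ≡ 3 (mod 8), and since 1⁻¹ ≡ 1 (mod 8), t ≡ 3. Hence x ≡ 8 + 9·3 = 35 (mod 72).
From x ≡ 35 (mod 72) write x = 35 + 72t. Substituting into x ≡ 0 (mod 7) gives 72t ≡ 0 (mod 7), and since 2⁻¹ ≡ 4 (mod 7), t ≡ 0. Hence x ≡ 35 + 72·0 = 35 (mod 504).

35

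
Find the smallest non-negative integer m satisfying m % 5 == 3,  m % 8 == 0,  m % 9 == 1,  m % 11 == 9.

1648

The moduli are pairwise coprime; N = 5·8·9·11 = 3960.
N/5 = 792; 792 ≡ 2 (mod 5); 2·3 ≡ 1, so inverse 3.
N/8 = 495; 495 ≡ 7 (mod 8); 7·7 ≡ 1, so inverse 7.
N/9 = 440; 440 ≡ 8 (mod 9); 8·8 ≡ 1, so inverse 8.
N/11 = 360; 360 ≡ 8 (mod 11); 8·7 ≡ 1, so inverse 7.
m ≡ 3·792·3 + 0·495·7 + 1·440·8 + 9·360·7 = 33328.
33328 mod 3960 = 1648.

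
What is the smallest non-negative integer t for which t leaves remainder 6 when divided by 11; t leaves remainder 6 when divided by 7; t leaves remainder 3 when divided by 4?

83

From t ≡ 6 (mod 11) write t = 6 + 11s. Substituting into t ≡ 6 (mod 7) gives 11s ≡ 0 (mod 7), and since 4⁻¹ ≡ 2 (mod 7), s ≡ 0. Hence t ≡ 6 + 11·0 = 6 (mod 77).
From t ≡ 6 (mod 77) write t = 6 + 77s. Substituting into t ≡ 3 (mod 4) gives 77s ≡ 1 (mod 4), and since 1⁻¹ ≡ 1 (mod 4), s ≡ 1. Hence t ≡ 6 + 77·1 = 83 (mod 308).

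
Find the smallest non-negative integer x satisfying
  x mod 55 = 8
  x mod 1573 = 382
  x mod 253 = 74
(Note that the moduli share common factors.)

34988

gcd(55, 1573) = 11 and 11 | (382 − 8), so the pair is consistent; merging gives x ≡ 3528 (mod 7865), where 7865 = lcm(55, 1573).
gcd(7865, 253) = 11 and 11 | (74 − 3528), so the pair is consistent; merging gives x ≡ 34988 (mod 180895), where 180895 = lcm(7865, 253).
The solution is unique modulo lcm(55, 1573, 253) = 180895.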